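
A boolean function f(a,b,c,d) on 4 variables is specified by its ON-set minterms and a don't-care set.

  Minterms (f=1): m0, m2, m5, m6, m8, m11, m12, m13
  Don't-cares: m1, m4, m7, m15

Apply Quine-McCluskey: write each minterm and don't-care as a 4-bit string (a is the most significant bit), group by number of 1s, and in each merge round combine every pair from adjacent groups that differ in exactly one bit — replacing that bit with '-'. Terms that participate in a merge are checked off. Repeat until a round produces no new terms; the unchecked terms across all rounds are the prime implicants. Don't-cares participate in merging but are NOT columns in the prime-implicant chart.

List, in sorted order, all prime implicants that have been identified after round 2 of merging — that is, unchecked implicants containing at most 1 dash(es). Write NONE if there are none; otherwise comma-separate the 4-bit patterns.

[col 0] 0000*, 0001*, 0010*, 0100*, 0101*, 0110*, 0111*, 1000*, 1011*, 1100*, 1101*, 1111*
[col 1] -000*, -100*, -101*, -111*, 0-00*, 0-01*, 0-10*, 00-0*, 000-*, 01-0*, 01-1*, 010-*, 011-*, 1-00*, 1-11, 11-1*, 110-*
[col 2] --00, -1-1, -10-, 0--0, 0-0-, 01--
Prime implicants: --00, -1-1, -10-, 0--0, 0-0-, 01--, 1-11

1-11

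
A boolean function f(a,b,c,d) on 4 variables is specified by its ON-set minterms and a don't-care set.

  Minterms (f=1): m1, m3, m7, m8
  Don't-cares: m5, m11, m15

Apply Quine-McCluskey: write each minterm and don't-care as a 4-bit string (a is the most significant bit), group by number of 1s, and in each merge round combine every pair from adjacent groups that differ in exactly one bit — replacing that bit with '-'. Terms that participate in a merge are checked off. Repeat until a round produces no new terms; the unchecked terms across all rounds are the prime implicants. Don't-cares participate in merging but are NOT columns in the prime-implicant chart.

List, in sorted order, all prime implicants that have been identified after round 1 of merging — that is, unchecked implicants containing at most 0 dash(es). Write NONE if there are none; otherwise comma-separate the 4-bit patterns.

size-2^0 implicants → 0001(✓)  0011(✓)  0101(✓)  0111(✓)  1000  1011(✓)  1111(✓)
size-2^1 implicants → -011(✓)  -111(✓)  0-01(✓)  0-11(✓)  00-1(✓)  01-1(✓)  1-11(✓)
size-2^2 implicants → --11  0--1
Unchecked terms (primes): --11, 0--1, 1000

1000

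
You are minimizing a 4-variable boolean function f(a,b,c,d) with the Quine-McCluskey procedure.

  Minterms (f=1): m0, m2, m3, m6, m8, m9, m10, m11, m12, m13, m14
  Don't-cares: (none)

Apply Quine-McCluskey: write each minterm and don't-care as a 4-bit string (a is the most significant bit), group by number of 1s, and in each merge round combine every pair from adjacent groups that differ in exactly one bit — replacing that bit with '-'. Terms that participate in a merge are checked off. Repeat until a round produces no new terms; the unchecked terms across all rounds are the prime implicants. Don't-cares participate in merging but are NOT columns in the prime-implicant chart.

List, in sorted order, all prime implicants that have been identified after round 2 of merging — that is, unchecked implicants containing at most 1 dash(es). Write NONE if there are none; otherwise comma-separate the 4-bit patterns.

NONE

Round 0: 0000✓ 0010✓ 0011✓ 0110✓ 1000✓ 1001✓ 1010✓ 1011✓ 1100✓ 1101✓ 1110✓
Round 1: -000✓ -010✓ -011✓ -110✓ 0-10✓ 00-0✓ 001-✓ 1-00✓ 1-01✓ 1-10✓ 10-0✓ 10-1✓ 100-✓ 101-✓ 11-0✓ 110-✓
Round 2: --10 -0-0 -01- 1--0 1-0- 10--
PIs = {--10, -0-0, -01-, 1--0, 1-0-, 10--}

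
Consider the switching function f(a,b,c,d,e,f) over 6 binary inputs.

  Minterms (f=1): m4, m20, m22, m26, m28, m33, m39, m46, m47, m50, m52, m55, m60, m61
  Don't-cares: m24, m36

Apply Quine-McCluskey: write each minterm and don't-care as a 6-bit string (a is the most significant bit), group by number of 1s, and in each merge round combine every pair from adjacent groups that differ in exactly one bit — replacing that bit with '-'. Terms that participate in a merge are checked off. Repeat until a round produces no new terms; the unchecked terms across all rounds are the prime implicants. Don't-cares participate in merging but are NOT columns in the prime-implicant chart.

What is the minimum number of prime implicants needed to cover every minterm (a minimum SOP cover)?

Round 0: 000100✓ 010100✓ 010110✓ 011000✓ 011010✓ 011100✓ 100001 100100✓ 100111✓ 101110✓ 101111✓ 110010 110100✓ 110111✓ 111100✓ 111101✓
Round 1: -00100✓ -10100✓ -11100✓ 0-0100✓ 01-100✓ 0101-0 011-00 0110-0 1-0100✓ 1-0111 10-111 10111- 11-100✓ 11110-
Round 2: --0100 -1-100
PIs = {--0100, -1-100, 0101-0, 011-00, 0110-0, 1-0111, 10-111, 100001, 10111-, 110010, 11110-}
Coverage chart:
  m4: --0100 ←essential
  m20: --0100,-1-100,0101-0
  m22: 0101-0 ←essential
  m26: 0110-0 ←essential
  m28: -1-100,011-00
  m33: 100001 ←essential
  m39: 1-0111,10-111
  m46: 10111- ←essential
  m47: 10-111,10111-
  m50: 110010 ←essential
  m52: --0100,-1-100
  m55: 1-0111 ←essential
  m60: -1-100,11110-
  m61: 11110- ←essential
Essential: --0100, 0101-0, 0110-0, 1-0111, 100001, 10111-, 110010, 11110-
Petrick residual → -1-100
Min cover (9 terms): c'de'f' + bde'f' + a'bc'df' + a'bcd'f' + ac'def + ab'c'd'e'f + ab'cde + abc'd'ef' + abcde'

9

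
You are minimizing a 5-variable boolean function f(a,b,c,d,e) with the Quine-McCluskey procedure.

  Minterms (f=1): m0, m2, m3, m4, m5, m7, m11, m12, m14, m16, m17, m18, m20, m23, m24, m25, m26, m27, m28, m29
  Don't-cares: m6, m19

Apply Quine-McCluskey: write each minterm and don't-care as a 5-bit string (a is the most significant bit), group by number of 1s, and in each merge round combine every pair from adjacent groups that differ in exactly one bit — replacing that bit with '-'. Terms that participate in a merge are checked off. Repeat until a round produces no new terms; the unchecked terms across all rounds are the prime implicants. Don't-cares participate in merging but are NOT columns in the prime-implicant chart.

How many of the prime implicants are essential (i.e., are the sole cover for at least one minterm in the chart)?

6

Round 0: 00000✓ 00010✓ 00011✓ 00100✓ 00101✓ 00110✓ 00111✓ 01011✓ 01100✓ 01110✓ 10000✓ 10001✓ 10010✓ 10011✓ 10100✓ 10111✓ 11000✓ 11001✓ 11010✓ 11011✓ 11100✓ 11101✓
Round 1: -0000✓ -0010✓ -0011✓ -0100✓ -0111✓ -1011✓ -1100✓ 0-011✓ 0-100✓ 0-110✓ 00-00✓ 00-10✓ 00-11✓ 000-0✓ 0001-✓ 001-0✓ 001-1✓ 0010-✓ 0011-✓ 011-0✓ 1-000✓ 1-001✓ 1-010✓ 1-011✓ 1-100✓ 10-00✓ 10-11✓ 100-0✓ 100-1✓ 1000-✓ 1001-✓ 11-00✓ 11-01✓ 110-0✓ 110-1✓ 1100-✓ 1101-✓ 1110-✓
Round 2: --011 --100 -0-00 -0-11 -00-0 -001- 0-1-0 00--0 00-1- 001-- 1--00 1-0-0✓ 1-0-1✓ 1-00-✓ 1-01-✓ 100--✓ 11-0- 110--✓
Round 3: 1-0--
PIs = {--011, --100, -0-00, -0-11, -00-0, -001-, 0-1-0, 00--0, 00-1-, 001--, 1--00, 1-0--, 11-0-}
Coverage chart:
  m0: -0-00,-00-0,00--0
  m2: -00-0,-001-,00--0,00-1-
  m3: --011,-0-11,-001-,00-1-
  m4: --100,-0-00,0-1-0,00--0,001--
  m5: 001-- ←essential
  m7: -0-11,00-1-,001--
  m11: --011 ←essential
  m12: --100,0-1-0
  m14: 0-1-0 ←essential
  m16: -0-00,-00-0,1--00,1-0--
  m17: 1-0-- ←essential
  m18: -00-0,-001-,1-0--
  m20: --100,-0-00,1--00
  m23: -0-11 ←essential
  m24: 1--00,1-0--,11-0-
  m25: 1-0--,11-0-
  m26: 1-0-- ←essential
  m27: --011,1-0--
  m28: --100,1--00,11-0-
  m29: 11-0- ←essential
Essential: --011, -0-11, 0-1-0, 001--, 1-0--, 11-0-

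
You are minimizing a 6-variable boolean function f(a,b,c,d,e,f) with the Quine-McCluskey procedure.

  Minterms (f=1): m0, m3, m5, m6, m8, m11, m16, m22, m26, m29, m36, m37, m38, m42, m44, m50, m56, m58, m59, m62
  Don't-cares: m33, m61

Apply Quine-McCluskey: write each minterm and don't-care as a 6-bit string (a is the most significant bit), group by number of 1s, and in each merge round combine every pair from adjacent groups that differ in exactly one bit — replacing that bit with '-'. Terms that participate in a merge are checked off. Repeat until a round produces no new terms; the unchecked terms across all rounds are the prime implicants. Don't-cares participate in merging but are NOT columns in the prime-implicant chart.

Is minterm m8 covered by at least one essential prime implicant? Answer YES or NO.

size-2^0 implicants → 000000(✓)  000011(✓)  000101(✓)  000110(✓)  001000(✓)  001011(✓)  010000(✓)  010110(✓)  011010(✓)  011101(✓)  100001(✓)  100100(✓)  100101(✓)  100110(✓)  101010(✓)  101100(✓)  110010(✓)  111000(✓)  111010(✓)  111011(✓)  111101(✓)  111110(✓)
size-2^1 implicants → -00101  -00110  -11010  -11101  0-0000  0-0110  00-000  00-011  1-1010  10-100  100-01  1001-0  10010-  11-010  111-10  1110-0  11101-
Unchecked terms (primes): -00101, -00110, -11010, -11101, 0-0000, 0-0110, 00-000, 00-011, 1-1010, 10-100, 100-01, 1001-0, 10010-, 11-010, 111-10, 1110-0, 11101-
Minterm coverage:
  m0 ⊆ 0-0000,00-000
  m3 ⊆ 00-011 [E]
  m5 ⊆ -00101 [E]
  m6 ⊆ -00110,0-0110
  m8 ⊆ 00-000 [E]
  m11 ⊆ 00-011 [E]
  m16 ⊆ 0-0000 [E]
  m22 ⊆ 0-0110 [E]
  m26 ⊆ -11010 [E]
  m29 ⊆ -11101 [E]
  m36 ⊆ 10-100,1001-0,10010-
  m37 ⊆ -00101,100-01,10010-
  m38 ⊆ -00110,1001-0
  m42 ⊆ 1-1010 [E]
  m44 ⊆ 10-100 [E]
  m50 ⊆ 11-010 [E]
  m56 ⊆ 1110-0 [E]
  m58 ⊆ -11010,1-1010,11-010,111-10,1110-0,11101-
  m59 ⊆ 11101- [E]
  m62 ⊆ 111-10 [E]
E = {-00101, -11010, -11101, 0-0000, 0-0110, 00-000, 00-011, 1-1010, 10-100, 11-010, 111-10, 1110-0, 11101-}

YES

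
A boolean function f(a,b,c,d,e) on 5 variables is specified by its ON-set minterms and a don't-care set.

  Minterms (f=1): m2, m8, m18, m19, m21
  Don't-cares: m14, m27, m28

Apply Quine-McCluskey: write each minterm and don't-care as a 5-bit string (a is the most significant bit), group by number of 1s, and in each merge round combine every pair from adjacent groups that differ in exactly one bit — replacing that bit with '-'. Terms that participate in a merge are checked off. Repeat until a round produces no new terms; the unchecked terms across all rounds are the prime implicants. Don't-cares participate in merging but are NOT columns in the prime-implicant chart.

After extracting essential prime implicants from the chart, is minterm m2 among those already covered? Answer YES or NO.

YES

[col 0] 00010*, 01000, 01110, 10010*, 10011*, 10101, 11011*, 11100
[col 1] -0010, 1-011, 1001-
Prime implicants: -0010, 01000, 01110, 1-011, 1001-, 10101, 11100
PI chart (minterm → PIs covering it):
  2 | -0010  (sole → essential)
  8 | 01000  (sole → essential)
  18 | -0010,1001-
  19 | 1-011,1001-
  21 | 10101  (sole → essential)
Essential prime implicants: -0010, 01000, 10101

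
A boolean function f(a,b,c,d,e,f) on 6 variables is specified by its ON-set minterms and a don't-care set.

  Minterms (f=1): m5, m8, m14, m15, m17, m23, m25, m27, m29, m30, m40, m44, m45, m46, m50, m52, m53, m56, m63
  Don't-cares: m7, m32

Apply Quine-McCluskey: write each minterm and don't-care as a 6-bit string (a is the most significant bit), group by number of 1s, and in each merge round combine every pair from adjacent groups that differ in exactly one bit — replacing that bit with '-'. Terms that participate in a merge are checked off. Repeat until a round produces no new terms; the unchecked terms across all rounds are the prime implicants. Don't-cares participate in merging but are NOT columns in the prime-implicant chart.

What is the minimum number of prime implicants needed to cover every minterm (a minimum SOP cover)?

size-2^0 implicants → 000101(✓)  000111(✓)  001000(✓)  001110(✓)  001111(✓)  010001(✓)  010111(✓)  011001(✓)  011011(✓)  011101(✓)  011110(✓)  100000(✓)  101000(✓)  101100(✓)  101101(✓)  101110(✓)  110010  110100(✓)  110101(✓)  111000(✓)  111111
size-2^1 implicants → -01000  -01110  0-0111  0-1110  00-111  0001-1  00111-  01-001  011-01  0110-1  1-1000  10-000  101-00  1011-0  10110-  11010-
Unchecked terms (primes): -01000, -01110, 0-0111, 0-1110, 00-111, 0001-1, 00111-, 01-001, 011-01, 0110-1, 1-1000, 10-000, 101-00, 1011-0, 10110-, 110010, 11010-, 111111
Minterm coverage:
  m5 ⊆ 0001-1 [E]
  m8 ⊆ -01000 [E]
  m14 ⊆ -01110,0-1110,00111-
  m15 ⊆ 00-111,00111-
  m17 ⊆ 01-001 [E]
  m23 ⊆ 0-0111 [E]
  m25 ⊆ 01-001,011-01,0110-1
  m27 ⊆ 0110-1 [E]
  m29 ⊆ 011-01 [E]
  m30 ⊆ 0-1110 [E]
  m40 ⊆ -01000,1-1000,10-000,101-00
  m44 ⊆ 101-00,1011-0,10110-
  m45 ⊆ 10110- [E]
  m46 ⊆ -01110,1011-0
  m50 ⊆ 110010 [E]
  m52 ⊆ 11010- [E]
  m53 ⊆ 11010- [E]
  m56 ⊆ 1-1000 [E]
  m63 ⊆ 111111 [E]
E = {-01000, 0-0111, 0-1110, 0001-1, 01-001, 011-01, 0110-1, 1-1000, 10110-, 110010, 11010-, 111111}
Petrick residual → -01110, 00-111
Cover = b'cd'e'f' + b'cdef' + a'c'def + a'cdef' + a'b'def + a'b'c'df + a'bd'e'f + a'bce'f + a'bcd'f + acd'e'f' + ab'cde' + abc'd'ef' + abc'de' + abcdef  |cover|=14

14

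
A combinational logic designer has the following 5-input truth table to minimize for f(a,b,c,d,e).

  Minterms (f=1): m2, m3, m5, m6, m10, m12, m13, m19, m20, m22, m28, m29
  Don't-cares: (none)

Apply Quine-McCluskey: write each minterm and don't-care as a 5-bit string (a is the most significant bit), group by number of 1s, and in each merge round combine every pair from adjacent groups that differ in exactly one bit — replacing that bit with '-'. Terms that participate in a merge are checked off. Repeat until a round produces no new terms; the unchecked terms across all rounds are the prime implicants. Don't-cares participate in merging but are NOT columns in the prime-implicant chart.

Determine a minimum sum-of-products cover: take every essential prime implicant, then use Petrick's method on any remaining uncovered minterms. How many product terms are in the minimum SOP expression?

[col 0] 00010*, 00011*, 00101*, 00110*, 01010*, 01100*, 01101*, 10011*, 10100*, 10110*, 11100*, 11101*
[col 1] -0011, -0110, -1100*, -1101*, 0-010, 0-101, 00-10, 0001-, 0110-*, 1-100, 101-0, 1110-*
[col 2] -110-
Prime implicants: -0011, -0110, -110-, 0-010, 0-101, 00-10, 0001-, 1-100, 101-0
PI chart (minterm → PIs covering it):
  2 | 0-010,00-10,0001-
  3 | -0011,0001-
  5 | 0-101  (sole → essential)
  6 | -0110,00-10
  10 | 0-010  (sole → essential)
  12 | -110-  (sole → essential)
  13 | -110-,0-101
  19 | -0011  (sole → essential)
  20 | 1-100,101-0
  22 | -0110,101-0
  28 | -110-,1-100
  29 | -110-  (sole → essential)
Essential prime implicants: -0011, -110-, 0-010, 0-101
Petrick residual → -0110, 1-100
Minimum SOP uses 6 PIs: b'c'de + b'cde' + bcd' + a'c'de' + a'cd'e + acd'e'

6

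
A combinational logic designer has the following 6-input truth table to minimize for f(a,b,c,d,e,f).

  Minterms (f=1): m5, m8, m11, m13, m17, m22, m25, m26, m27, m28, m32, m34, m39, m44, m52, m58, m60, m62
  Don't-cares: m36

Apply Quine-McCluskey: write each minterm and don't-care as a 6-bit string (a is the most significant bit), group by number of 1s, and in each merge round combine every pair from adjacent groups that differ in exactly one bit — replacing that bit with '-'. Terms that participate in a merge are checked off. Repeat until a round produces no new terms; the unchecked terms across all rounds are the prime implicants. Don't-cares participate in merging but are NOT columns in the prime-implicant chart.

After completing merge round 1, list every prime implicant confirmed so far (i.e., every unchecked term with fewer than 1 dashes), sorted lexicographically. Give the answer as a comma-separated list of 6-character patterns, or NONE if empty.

001000, 010110, 100111

[col 0] 000101*, 001000, 001011*, 001101*, 010001*, 010110, 011001*, 011010*, 011011*, 011100*, 100000*, 100010*, 100100*, 100111, 101100*, 110100*, 111010*, 111100*, 111110*
[col 1] -11010, -11100, 0-1011, 00-101, 01-001, 0110-1, 01101-, 1-0100*, 1-1100*, 10-100*, 100-00, 1000-0, 11-100*, 111-10, 1111-0
[col 2] 1--100
Prime implicants: -11010, -11100, 0-1011, 00-101, 001000, 01-001, 010110, 0110-1, 01101-, 1--100, 100-00, 1000-0, 100111, 111-10, 1111-0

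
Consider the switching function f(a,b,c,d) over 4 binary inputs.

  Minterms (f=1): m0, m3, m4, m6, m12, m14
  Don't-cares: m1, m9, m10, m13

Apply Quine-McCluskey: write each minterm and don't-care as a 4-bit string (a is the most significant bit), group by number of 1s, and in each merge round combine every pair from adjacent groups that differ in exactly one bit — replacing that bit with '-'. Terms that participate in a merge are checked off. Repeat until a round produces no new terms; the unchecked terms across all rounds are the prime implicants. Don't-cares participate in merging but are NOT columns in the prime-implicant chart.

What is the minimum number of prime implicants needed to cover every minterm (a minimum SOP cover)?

3

[col 0] 0000*, 0001*, 0011*, 0100*, 0110*, 1001*, 1010*, 1100*, 1101*, 1110*
[col 1] -001, -100*, -110*, 0-00, 00-1, 000-, 01-0*, 1-01, 1-10, 11-0*, 110-
[col 2] -1-0
Prime implicants: -001, -1-0, 0-00, 00-1, 000-, 1-01, 1-10, 110-
PI chart (minterm → PIs covering it):
  0 | 0-00,000-
  3 | 00-1  (sole → essential)
  4 | -1-0,0-00
  6 | -1-0  (sole → essential)
  12 | -1-0,110-
  14 | -1-0,1-10
Essential prime implicants: -1-0, 00-1
Petrick residual → 0-00
Minimum SOP uses 3 PIs: bd' + a'c'd' + a'b'd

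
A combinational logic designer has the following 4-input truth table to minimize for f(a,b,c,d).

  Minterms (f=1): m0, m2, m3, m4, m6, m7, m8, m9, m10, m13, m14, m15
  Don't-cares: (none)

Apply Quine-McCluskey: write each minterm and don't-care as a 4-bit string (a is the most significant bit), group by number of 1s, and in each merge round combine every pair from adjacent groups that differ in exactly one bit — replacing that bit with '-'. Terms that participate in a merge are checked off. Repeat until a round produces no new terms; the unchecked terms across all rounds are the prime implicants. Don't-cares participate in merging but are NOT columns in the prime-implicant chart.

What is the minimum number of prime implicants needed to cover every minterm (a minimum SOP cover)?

[col 0] 0000*, 0010*, 0011*, 0100*, 0110*, 0111*, 1000*, 1001*, 1010*, 1101*, 1110*, 1111*
[col 1] -000*, -010*, -110*, -111*, 0-00*, 0-10*, 0-11*, 00-0*, 001-*, 01-0*, 011-*, 1-01, 1-10*, 10-0*, 100-, 11-1, 111-*
[col 2] --10, -0-0, -11-, 0--0, 0-1-
Prime implicants: --10, -0-0, -11-, 0--0, 0-1-, 1-01, 100-, 11-1
PI chart (minterm → PIs covering it):
  0 | -0-0,0--0
  2 | --10,-0-0,0--0,0-1-
  3 | 0-1-  (sole → essential)
  4 | 0--0  (sole → essential)
  6 | --10,-11-,0--0,0-1-
  7 | -11-,0-1-
  8 | -0-0,100-
  9 | 1-01,100-
  10 | --10,-0-0
  13 | 1-01,11-1
  14 | --10,-11-
  15 | -11-,11-1
Essential prime implicants: 0--0, 0-1-
Petrick residual → --10, 100-, 11-1
Minimum SOP uses 5 PIs: cd' + a'd' + a'c + ab'c' + abd

5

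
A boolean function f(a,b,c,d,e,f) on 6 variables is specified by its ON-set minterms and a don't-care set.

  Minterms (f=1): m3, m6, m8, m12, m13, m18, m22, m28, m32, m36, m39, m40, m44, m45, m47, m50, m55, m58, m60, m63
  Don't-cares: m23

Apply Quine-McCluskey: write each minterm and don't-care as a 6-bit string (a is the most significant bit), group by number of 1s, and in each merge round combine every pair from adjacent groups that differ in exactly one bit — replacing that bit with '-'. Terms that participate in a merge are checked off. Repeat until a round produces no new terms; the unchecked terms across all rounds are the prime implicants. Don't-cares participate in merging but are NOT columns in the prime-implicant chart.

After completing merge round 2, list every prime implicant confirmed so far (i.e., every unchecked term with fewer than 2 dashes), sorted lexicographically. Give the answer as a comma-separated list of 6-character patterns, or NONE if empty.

-10010, -10111, 0-0110, 000011, 010-10, 01011-, 1011-1, 11-010

[col 0] 000011, 000110*, 001000*, 001100*, 001101*, 010010*, 010110*, 010111*, 011100*, 100000*, 100100*, 100111*, 101000*, 101100*, 101101*, 101111*, 110010*, 110111*, 111010*, 111100*, 111111*
[col 1] -01000*, -01100*, -01101*, -10010, -10111, -11100*, 0-0110, 0-1100*, 001-00*, 00110-*, 010-10, 01011-, 1-0111*, 1-1100*, 1-1111*, 10-000*, 10-100*, 10-111*, 100-00*, 101-00*, 1011-1, 10110-*, 11-010, 11-111*
[col 2] --1100, -01-00, -0110-, 1--111, 10--00
Prime implicants: --1100, -01-00, -0110-, -10010, -10111, 0-0110, 000011, 010-10, 01011-, 1--111, 10--00, 1011-1, 11-010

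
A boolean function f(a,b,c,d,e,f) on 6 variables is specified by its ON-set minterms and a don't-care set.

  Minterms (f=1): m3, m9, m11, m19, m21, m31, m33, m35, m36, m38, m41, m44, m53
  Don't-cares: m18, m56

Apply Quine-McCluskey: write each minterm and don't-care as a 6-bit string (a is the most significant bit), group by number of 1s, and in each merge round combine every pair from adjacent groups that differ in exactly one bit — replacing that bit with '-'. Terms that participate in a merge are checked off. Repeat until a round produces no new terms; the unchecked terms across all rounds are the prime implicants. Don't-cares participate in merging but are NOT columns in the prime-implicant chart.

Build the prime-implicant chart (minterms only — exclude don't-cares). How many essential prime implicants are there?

Round 0: 000011✓ 001001✓ 001011✓ 010010✓ 010011✓ 010101✓ 011111 100001✓ 100011✓ 100100✓ 100110✓ 101001✓ 101100✓ 110101✓ 111000
Round 1: -00011 -01001 -10101 0-0011 00-011 0010-1 01001- 10-001 10-100 1000-1 1001-0
PIs = {-00011, -01001, -10101, 0-0011, 00-011, 0010-1, 01001-, 011111, 10-001, 10-100, 1000-1, 1001-0, 111000}
Coverage chart:
  m3: -00011,0-0011,00-011
  m9: -01001,0010-1
  m11: 00-011,0010-1
  m19: 0-0011,01001-
  m21: -10101 ←essential
  m31: 011111 ←essential
  m33: 10-001,1000-1
  m35: -00011,1000-1
  m36: 10-100,1001-0
  m38: 1001-0 ←essential
  m41: -01001,10-001
  m44: 10-100 ←essential
  m53: -10101 ←essential
Essential: -10101, 011111, 10-100, 1001-0

4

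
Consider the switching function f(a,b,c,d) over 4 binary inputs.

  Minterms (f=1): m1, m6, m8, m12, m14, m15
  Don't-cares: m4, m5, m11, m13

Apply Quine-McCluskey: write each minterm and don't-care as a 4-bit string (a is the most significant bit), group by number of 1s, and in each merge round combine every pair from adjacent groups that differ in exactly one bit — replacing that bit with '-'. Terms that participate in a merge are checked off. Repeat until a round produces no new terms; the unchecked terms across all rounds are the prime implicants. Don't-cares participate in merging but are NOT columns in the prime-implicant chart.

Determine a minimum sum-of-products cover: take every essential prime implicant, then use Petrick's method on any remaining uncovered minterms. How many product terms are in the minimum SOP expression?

4

size-2^0 implicants → 0001(✓)  0100(✓)  0101(✓)  0110(✓)  1000(✓)  1011(✓)  1100(✓)  1101(✓)  1110(✓)  1111(✓)
size-2^1 implicants → -100(✓)  -101(✓)  -110(✓)  0-01  01-0(✓)  010-(✓)  1-00  1-11  11-0(✓)  11-1(✓)  110-(✓)  111-(✓)
size-2^2 implicants → -1-0  -10-  11--
Unchecked terms (primes): -1-0, -10-, 0-01, 1-00, 1-11, 11--
Minterm coverage:
  m1 ⊆ 0-01 [E]
  m6 ⊆ -1-0 [E]
  m8 ⊆ 1-00 [E]
  m12 ⊆ -1-0,-10-,1-00,11--
  m14 ⊆ -1-0,11--
  m15 ⊆ 1-11,11--
E = {-1-0, 0-01, 1-00}
Petrick residual → 1-11
Cover = bd' + a'c'd + ac'd' + acd  |cover|=4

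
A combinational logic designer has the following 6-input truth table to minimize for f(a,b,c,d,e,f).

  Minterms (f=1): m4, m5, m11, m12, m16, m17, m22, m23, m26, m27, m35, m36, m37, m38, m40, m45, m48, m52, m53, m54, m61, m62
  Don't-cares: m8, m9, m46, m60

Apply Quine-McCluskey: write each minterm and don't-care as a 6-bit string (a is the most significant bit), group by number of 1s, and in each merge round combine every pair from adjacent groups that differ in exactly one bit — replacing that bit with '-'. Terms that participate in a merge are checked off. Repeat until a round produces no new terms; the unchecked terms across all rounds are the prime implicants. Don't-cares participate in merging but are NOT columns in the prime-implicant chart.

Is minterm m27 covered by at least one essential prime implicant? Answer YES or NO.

YES

[col 0] 000100*, 000101*, 001000*, 001001*, 001011*, 001100*, 010000*, 010001*, 010110*, 010111*, 011010*, 011011*, 100011, 100100*, 100101*, 100110*, 101000*, 101101*, 101110*, 110000*, 110100*, 110101*, 110110*, 111100*, 111101*, 111110*
[col 1] -00100*, -00101*, -01000, -10000, -10110, 0-1011, 00-100, 00010-*, 001-00, 0010-1, 00100-, 01000-, 01011-, 01101-, 1-0100*, 1-0101*, 1-0110*, 1-1101*, 1-1110*, 10-101*, 10-110*, 1001-0*, 10010-*, 11-100*, 11-101*, 11-110*, 110-00, 1101-0*, 11010-*, 1111-0*, 11110-*
[col 2] -0010-, 1--101, 1--110, 1-01-0, 1-010-, 11-1-0, 11-10-
Prime implicants: -0010-, -01000, -10000, -10110, 0-1011, 00-100, 001-00, 0010-1, 00100-, 01000-, 01011-, 01101-, 1--101, 1--110, 1-01-0, 1-010-, 100011, 11-1-0, 11-10-, 110-00
PI chart (minterm → PIs covering it):
  4 | -0010-,00-100
  5 | -0010-  (sole → essential)
  11 | 0-1011,0010-1
  12 | 00-100,001-00
  16 | -10000,01000-
  17 | 01000-  (sole → essential)
  22 | -10110,01011-
  23 | 01011-  (sole → essential)
  26 | 01101-  (sole → essential)
  27 | 0-1011,01101-
  35 | 100011  (sole → essential)
  36 | -0010-,1-01-0,1-010-
  37 | -0010-,1--101,1-010-
  38 | 1--110,1-01-0
  40 | -01000  (sole → essential)
  45 | 1--101  (sole → essential)
  48 | -10000,110-00
  52 | 1-01-0,1-010-,11-1-0,11-10-,110-00
  53 | 1--101,1-010-,11-10-
  54 | -10110,1--110,1-01-0,11-1-0
  61 | 1--101,11-10-
  62 | 1--110,11-1-0
Essential prime implicants: -0010-, -01000, 01000-, 01011-, 01101-, 1--101, 100011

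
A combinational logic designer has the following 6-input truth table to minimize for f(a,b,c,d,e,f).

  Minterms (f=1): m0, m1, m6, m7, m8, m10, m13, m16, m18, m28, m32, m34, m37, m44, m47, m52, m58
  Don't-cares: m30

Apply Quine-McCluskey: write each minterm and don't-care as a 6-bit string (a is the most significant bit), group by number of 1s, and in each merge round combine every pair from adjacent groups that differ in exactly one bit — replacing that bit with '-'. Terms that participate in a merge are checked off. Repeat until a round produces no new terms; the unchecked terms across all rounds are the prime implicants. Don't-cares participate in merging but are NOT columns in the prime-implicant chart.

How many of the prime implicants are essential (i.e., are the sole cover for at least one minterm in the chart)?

size-2^0 implicants → 000000(✓)  000001(✓)  000110(✓)  000111(✓)  001000(✓)  001010(✓)  001101  010000(✓)  010010(✓)  011100(✓)  011110(✓)  100000(✓)  100010(✓)  100101  101100  101111  110100  111010
size-2^1 implicants → -00000  0-0000  00-000  00000-  00011-  0010-0  0100-0  0111-0  1000-0
Unchecked terms (primes): -00000, 0-0000, 00-000, 00000-, 00011-, 0010-0, 001101, 0100-0, 0111-0, 1000-0, 100101, 101100, 101111, 110100, 111010
Minterm coverage:
  m0 ⊆ -00000,0-0000,00-000,00000-
  m1 ⊆ 00000- [E]
  m6 ⊆ 00011- [E]
  m7 ⊆ 00011- [E]
  m8 ⊆ 00-000,0010-0
  m10 ⊆ 0010-0 [E]
  m13 ⊆ 001101 [E]
  m16 ⊆ 0-0000,0100-0
  m18 ⊆ 0100-0 [E]
  m28 ⊆ 0111-0 [E]
  m32 ⊆ -00000,1000-0
  m34 ⊆ 1000-0 [E]
  m37 ⊆ 100101 [E]
  m44 ⊆ 101100 [E]
  m47 ⊆ 101111 [E]
  m52 ⊆ 110100 [E]
  m58 ⊆ 111010 [E]
E = {00000-, 00011-, 0010-0, 001101, 0100-0, 0111-0, 1000-0, 100101, 101100, 101111, 110100, 111010}

12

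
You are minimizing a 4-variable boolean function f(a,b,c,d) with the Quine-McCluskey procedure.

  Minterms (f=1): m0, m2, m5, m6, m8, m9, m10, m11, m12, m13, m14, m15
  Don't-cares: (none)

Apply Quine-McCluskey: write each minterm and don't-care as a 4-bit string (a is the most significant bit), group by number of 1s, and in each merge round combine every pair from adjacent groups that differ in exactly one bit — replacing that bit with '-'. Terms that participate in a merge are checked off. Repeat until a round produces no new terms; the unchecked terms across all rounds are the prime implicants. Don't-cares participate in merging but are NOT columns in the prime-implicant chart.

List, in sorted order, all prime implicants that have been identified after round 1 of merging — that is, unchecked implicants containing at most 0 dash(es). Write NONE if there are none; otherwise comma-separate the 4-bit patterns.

NONE

[col 0] 0000*, 0010*, 0101*, 0110*, 1000*, 1001*, 1010*, 1011*, 1100*, 1101*, 1110*, 1111*
[col 1] -000*, -010*, -101, -110*, 0-10*, 00-0*, 1-00*, 1-01*, 1-10*, 1-11*, 10-0*, 10-1*, 100-*, 101-*, 11-0*, 11-1*, 110-*, 111-*
[col 2] --10, -0-0, 1--0*, 1--1*, 1-0-*, 1-1-*, 10--*, 11--*
[col 3] 1---
Prime implicants: --10, -0-0, -101, 1---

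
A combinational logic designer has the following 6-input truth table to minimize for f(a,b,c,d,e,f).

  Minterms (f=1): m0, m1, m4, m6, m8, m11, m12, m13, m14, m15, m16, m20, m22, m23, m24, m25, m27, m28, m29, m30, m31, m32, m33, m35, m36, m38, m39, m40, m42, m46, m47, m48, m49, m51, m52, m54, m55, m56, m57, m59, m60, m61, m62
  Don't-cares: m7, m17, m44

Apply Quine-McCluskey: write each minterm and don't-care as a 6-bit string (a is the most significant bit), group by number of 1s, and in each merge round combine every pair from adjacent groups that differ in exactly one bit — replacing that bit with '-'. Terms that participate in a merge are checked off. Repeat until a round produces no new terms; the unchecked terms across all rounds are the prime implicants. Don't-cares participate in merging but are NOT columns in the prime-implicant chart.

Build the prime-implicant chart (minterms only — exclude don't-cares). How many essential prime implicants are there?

Round 0: 000000✓ 000001✓ 000100✓ 000110✓ 000111✓ 001000✓ 001011✓ 001100✓ 001101✓ 001110✓ 001111✓ 010000✓ 010001✓ 010100✓ 010110✓ 010111✓ 011000✓ 011001✓ 011011✓ 011100✓ 011101✓ 011110✓ 011111✓ 100000✓ 100001✓ 100011✓ 100100✓ 100110✓ 100111✓ 101000✓ 101010✓ 101100✓ 101110✓ 101111✓ 110000✓ 110001✓ 110011✓ 110100✓ 110110✓ 110111✓ 111000✓ 111001✓ 111011✓ 111100✓ 111101✓ 111110✓
Round 1: -00000✓ -00001✓ -00100✓ -00110✓ -00111✓ -01000✓ -01100✓ -01110✓ -01111✓ -10000✓ -10001✓ -10100✓ -10110✓ -10111✓ -11000✓ -11001✓ -11011✓ -11100✓ -11101✓ -11110✓ 0-0000✓ 0-0001✓ 0-0100✓ 0-0110✓ 0-0111✓ 0-1000✓ 0-1011✓ 0-1100✓ 0-1101✓ 0-1110✓ 0-1111✓ 00-000✓ 00-100✓ 00-110✓ 00-111✓ 000-00✓ 00000-✓ 0001-0✓ 00011-✓ 001-00✓ 001-11✓ 0011-0✓ 0011-1✓ 00110-✓ 00111-✓ 01-000✓ 01-001✓ 01-100✓ 01-110✓ 01-111✓ 010-00✓ 01000-✓ 0101-0✓ 01011-✓ 011-00✓ 011-01✓ 011-11✓ 0110-1✓ 01100-✓ 0111-0✓ 0111-1✓ 01110-✓ 01111-✓ 1-0000✓ 1-0001✓ 1-0011✓ 1-0100✓ 1-0110✓ 1-0111✓ 1-1000✓ 1-1100✓ 1-1110✓ 10-000✓ 10-100✓ 10-110✓ 10-111✓ 100-00✓ 100-11✓ 1000-1✓ 10000-✓ 1001-0✓ 10011-✓ 101-00✓ 101-10✓ 1010-0✓ 1011-0✓ 10111-✓ 11-000✓ 11-001✓ 11-011✓ 11-100✓ 11-110✓ 110-00✓ 110-11✓ 1100-1✓ 11000-✓ 1101-0✓ 11011-✓ 111-00✓ 111-01✓ 1110-1✓ 11100-✓ 1111-0✓ 11110-✓
Round 2: --0000✓ --0001✓ --0100✓ --0110✓ --0111✓ --1000✓ --1100✓ --1110✓ -0-000✓ -0-100✓ -0-110✓ -0-111✓ -00-00✓ -0000-✓ -001-0✓ -0011-✓ -01-00✓ -011-0✓ -0111-✓ -1-000✓ -1-001✓ -1-100✓ -1-110✓ -10-00✓ -1000-✓ -101-0✓ -1011-✓ -11-00✓ -11-01✓ -110-1 -1100-✓ -111-0✓ -1110-✓ 0--000✓ 0--100✓ 0--110✓ 0--111✓ 0-0-00✓ 0-000-✓ 0-01-0✓ 0-011-✓ 0-1-00✓ 0-1-11 0-11-0✓ 0-11-1✓ 0-110-✓ 0-111-✓ 00--00✓ 00-1-0✓ 00-11-✓ 0011--✓ 01--00✓ 01-00-✓ 01-1-0✓ 01-11-✓ 011--1 011-0-✓ 0111--✓ 1--000✓ 1--100✓ 1--110✓ 1-0-00✓ 1-0-11 1-00-1 1-000-✓ 1-01-0✓ 1-011-✓ 1-1-00✓ 1-11-0✓ 10--00✓ 10-1-0✓ 10-11-✓ 101--0 11--00✓ 11-0-1 11-00-✓ 11-1-0✓ 111-0-✓
Round 3: ---000✓ ---100✓ ---110✓ --0-00✓ --000- --01-0✓ --011- --1-00✓ --11-0✓ -0--00✓ -0-1-0✓ -0-11- -1--00✓ -1-00- -1-1-0✓ -11-0- 0---00✓ 0--1-0✓ 0--11- 0-11-- 1---00✓ 1--1-0✓
Round 4: ----00 ---1-0
PIs = {----00, ---1-0, --000-, --011-, -0-11-, -1-00-, -11-0-, -110-1, 0--11-, 0-1-11, 0-11--, 011--1, 1-0-11, 1-00-1, 101--0, 11-0-1}
Coverage chart:
  m0: ----00,--000-
  m1: --000- ←essential
  m4: ----00,---1-0
  m6: ---1-0,--011-,-0-11-,0--11-
  m8: ----00 ←essential
  m11: 0-1-11 ←essential
  m12: ----00,---1-0,0-11--
  m13: 0-11-- ←essential
  m14: ---1-0,-0-11-,0--11-,0-11--
  m15: -0-11-,0--11-,0-1-11,0-11--
  m16: ----00,--000-,-1-00-
  m20: ----00,---1-0
  m22: ---1-0,--011-,0--11-
  m23: --011-,0--11-
  m24: ----00,-1-00-,-11-0-
  m25: -1-00-,-11-0-,-110-1,011--1
  m27: -110-1,0-1-11,011--1
  m28: ----00,---1-0,-11-0-,0-11--
  m29: -11-0-,0-11--,011--1
  m30: ---1-0,0--11-,0-11--
  m31: 0--11-,0-1-11,0-11--,011--1
  m32: ----00,--000-
  m33: --000-,1-00-1
  m35: 1-0-11,1-00-1
  m36: ----00,---1-0
  m38: ---1-0,--011-,-0-11-
  m39: --011-,-0-11-,1-0-11
  m40: ----00,101--0
  m42: 101--0 ←essential
  m46: ---1-0,-0-11-,101--0
  m47: -0-11- ←essential
  m48: ----00,--000-,-1-00-
  m49: --000-,-1-00-,1-00-1,11-0-1
  m51: 1-0-11,1-00-1,11-0-1
  m52: ----00,---1-0
  m54: ---1-0,--011-
  m55: --011-,1-0-11
  m56: ----00,-1-00-,-11-0-
  m57: -1-00-,-11-0-,-110-1,11-0-1
  m59: -110-1,11-0-1
  m60: ----00,---1-0,-11-0-
  m61: -11-0- ←essential
  m62: ---1-0 ←essential
Essential: ----00, ---1-0, --000-, -0-11-, -11-0-, 0-1-11, 0-11--, 101--0

8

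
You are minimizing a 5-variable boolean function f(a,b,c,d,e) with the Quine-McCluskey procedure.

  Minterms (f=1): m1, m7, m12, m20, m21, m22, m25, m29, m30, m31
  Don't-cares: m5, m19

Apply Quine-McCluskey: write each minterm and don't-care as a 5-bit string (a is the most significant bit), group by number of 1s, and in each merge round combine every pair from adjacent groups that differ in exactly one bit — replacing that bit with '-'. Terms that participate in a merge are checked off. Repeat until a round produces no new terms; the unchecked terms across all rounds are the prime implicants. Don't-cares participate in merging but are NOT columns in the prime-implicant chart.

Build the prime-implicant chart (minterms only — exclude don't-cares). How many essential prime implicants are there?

4

size-2^0 implicants → 00001(✓)  00101(✓)  00111(✓)  01100  10011  10100(✓)  10101(✓)  10110(✓)  11001(✓)  11101(✓)  11110(✓)  11111(✓)
size-2^1 implicants → -0101  00-01  001-1  1-101  1-110  101-0  1010-  11-01  111-1  1111-
Unchecked terms (primes): -0101, 00-01, 001-1, 01100, 1-101, 1-110, 10011, 101-0, 1010-, 11-01, 111-1, 1111-
Minterm coverage:
  m1 ⊆ 00-01 [E]
  m7 ⊆ 001-1 [E]
  m12 ⊆ 01100 [E]
  m20 ⊆ 101-0,1010-
  m21 ⊆ -0101,1-101,1010-
  m22 ⊆ 1-110,101-0
  m25 ⊆ 11-01 [E]
  m29 ⊆ 1-101,11-01,111-1
  m30 ⊆ 1-110,1111-
  m31 ⊆ 111-1,1111-
E = {00-01, 001-1, 01100, 11-01}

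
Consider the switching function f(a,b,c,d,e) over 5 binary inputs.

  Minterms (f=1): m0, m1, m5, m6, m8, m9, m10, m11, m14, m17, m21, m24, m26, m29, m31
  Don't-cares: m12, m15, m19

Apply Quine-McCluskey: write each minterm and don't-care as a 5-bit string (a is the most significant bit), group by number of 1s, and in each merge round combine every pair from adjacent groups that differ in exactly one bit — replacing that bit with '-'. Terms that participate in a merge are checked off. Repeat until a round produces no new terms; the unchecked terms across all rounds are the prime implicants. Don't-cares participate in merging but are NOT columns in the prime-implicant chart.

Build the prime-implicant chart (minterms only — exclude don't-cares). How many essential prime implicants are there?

4

Round 0: 00000✓ 00001✓ 00101✓ 00110✓ 01000✓ 01001✓ 01010✓ 01011✓ 01100✓ 01110✓ 01111✓ 10001✓ 10011✓ 10101✓ 11000✓ 11010✓ 11101✓ 11111✓
Round 1: -0001✓ -0101✓ -1000✓ -1010✓ -1111 0-000✓ 0-001✓ 0-110 00-01✓ 0000-✓ 01-00✓ 01-10✓ 01-11✓ 010-0✓ 010-1✓ 0100-✓ 0101-✓ 011-0✓ 0111-✓ 1-101 10-01✓ 100-1 110-0✓ 111-1
Round 2: -0-01 -10-0 0-00- 01--0 01-1- 010--
PIs = {-0-01, -10-0, -1111, 0-00-, 0-110, 01--0, 01-1-, 010--, 1-101, 100-1, 111-1}
Coverage chart:
  m0: 0-00- ←essential
  m1: -0-01,0-00-
  m5: -0-01 ←essential
  m6: 0-110 ←essential
  m8: -10-0,0-00-,01--0,010--
  m9: 0-00-,010--
  m10: -10-0,01--0,01-1-,010--
  m11: 01-1-,010--
  m14: 0-110,01--0,01-1-
  m17: -0-01,100-1
  m21: -0-01,1-101
  m24: -10-0 ←essential
  m26: -10-0 ←essential
  m29: 1-101,111-1
  m31: -1111,111-1
Essential: -0-01, -10-0, 0-00-, 0-110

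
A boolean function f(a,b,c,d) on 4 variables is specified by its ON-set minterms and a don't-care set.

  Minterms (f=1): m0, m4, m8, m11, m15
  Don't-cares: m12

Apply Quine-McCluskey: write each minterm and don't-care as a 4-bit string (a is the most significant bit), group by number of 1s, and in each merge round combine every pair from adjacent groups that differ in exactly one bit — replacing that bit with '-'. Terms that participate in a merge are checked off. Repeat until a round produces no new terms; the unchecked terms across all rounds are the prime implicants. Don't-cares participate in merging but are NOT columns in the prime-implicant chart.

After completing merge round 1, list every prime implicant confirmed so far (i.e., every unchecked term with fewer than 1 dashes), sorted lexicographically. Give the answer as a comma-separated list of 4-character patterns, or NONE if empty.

Round 0: 0000✓ 0100✓ 1000✓ 1011✓ 1100✓ 1111✓
Round 1: -000✓ -100✓ 0-00✓ 1-00✓ 1-11
Round 2: --00
PIs = {--00, 1-11}

NONE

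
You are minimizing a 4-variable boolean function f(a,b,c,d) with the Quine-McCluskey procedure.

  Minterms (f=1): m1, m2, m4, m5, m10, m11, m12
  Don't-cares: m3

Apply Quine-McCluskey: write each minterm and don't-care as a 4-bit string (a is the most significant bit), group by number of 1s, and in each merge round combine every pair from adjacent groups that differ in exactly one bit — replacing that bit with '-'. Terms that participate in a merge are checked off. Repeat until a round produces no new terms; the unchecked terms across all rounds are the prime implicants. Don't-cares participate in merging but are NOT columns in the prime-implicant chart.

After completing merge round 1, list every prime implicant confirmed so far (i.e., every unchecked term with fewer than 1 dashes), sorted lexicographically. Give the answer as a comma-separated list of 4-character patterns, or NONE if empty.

Round 0: 0001✓ 0010✓ 0011✓ 0100✓ 0101✓ 1010✓ 1011✓ 1100✓
Round 1: -010✓ -011✓ -100 0-01 00-1 001-✓ 010- 101-✓
Round 2: -01-
PIs = {-01-, -100, 0-01, 00-1, 010-}

NONE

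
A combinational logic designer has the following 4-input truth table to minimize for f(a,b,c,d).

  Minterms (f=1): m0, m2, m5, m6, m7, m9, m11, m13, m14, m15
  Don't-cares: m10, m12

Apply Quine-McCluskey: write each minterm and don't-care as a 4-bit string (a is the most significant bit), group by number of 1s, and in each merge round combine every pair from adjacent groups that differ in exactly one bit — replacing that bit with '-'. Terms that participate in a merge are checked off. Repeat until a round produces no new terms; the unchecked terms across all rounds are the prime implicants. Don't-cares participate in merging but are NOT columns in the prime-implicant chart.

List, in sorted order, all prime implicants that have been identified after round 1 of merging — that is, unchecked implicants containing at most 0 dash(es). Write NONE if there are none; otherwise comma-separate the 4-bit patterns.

[col 0] 0000*, 0010*, 0101*, 0110*, 0111*, 1001*, 1010*, 1011*, 1100*, 1101*, 1110*, 1111*
[col 1] -010*, -101*, -110*, -111*, 0-10*, 00-0, 01-1*, 011-*, 1-01*, 1-10*, 1-11*, 10-1*, 101-*, 11-0*, 11-1*, 110-*, 111-*
[col 2] --10, -1-1, -11-, 1--1, 1-1-, 11--
Prime implicants: --10, -1-1, -11-, 00-0, 1--1, 1-1-, 11--

NONE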